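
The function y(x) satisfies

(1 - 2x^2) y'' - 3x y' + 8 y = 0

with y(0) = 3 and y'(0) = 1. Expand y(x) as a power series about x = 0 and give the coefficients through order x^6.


Ansatz: y(x) = sum_{n>=0} a_n x^n, so y'(x) = sum_{n>=1} n a_n x^(n-1) and y''(x) = sum_{n>=2} n(n-1) a_n x^(n-2).
Substitute into P(x) y'' + Q(x) y' + R(x) y = 0 with P(x) = 1 - 2x^2, Q(x) = -3x, R(x) = 8, and match powers of x.
Initial conditions: a_0 = 3, a_1 = 1.
Setting the coefficient of each power of x to zero and solving order by order (substituting the coefficients already found):
  x^0: 2 a_2 + 8 a_0 = 0  ->  2 a_2 = -8 a_0 = -24  ->  a_2 = -12
  x^1: 6 a_3 + 5 a_1 = 0  ->  6 a_3 = -5 a_1 = -5  ->  a_3 = -5/6
  x^2: 12 a_4 - 2 a_2 = 0  ->  12 a_4 = 2 a_2 = -24  ->  a_4 = -2
  x^3: 20 a_5 - 13 a_3 = 0  ->  20 a_5 = 13 a_3 = -65/6  ->  a_5 = -13/24
  x^4: 30 a_6 - 28 a_4 = 0  ->  30 a_6 = 28 a_4 = -56  ->  a_6 = -28/15
Truncated series: y(x) = 3 + x - 12 x^2 - (5/6) x^3 - 2 x^4 - (13/24) x^5 - (28/15) x^6 + O(x^7).

a_0 = 3; a_1 = 1; a_2 = -12; a_3 = -5/6; a_4 = -2; a_5 = -13/24; a_6 = -28/15


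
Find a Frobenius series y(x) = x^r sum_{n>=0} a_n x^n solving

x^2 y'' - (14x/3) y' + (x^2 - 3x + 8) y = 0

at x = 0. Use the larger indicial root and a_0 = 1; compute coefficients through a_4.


Write in Frobenius form y'' + (p(x)/x) y' + (q(x)/x^2) y = 0:
  p(x) = -14/3,  q(x) = x^2 - 3x + 8.
Indicial equation: r(r-1) + (-14/3) r + (8) = 0 -> roots r_1 = 3, r_2 = 8/3.
Take r = r_1 = 3. Let y(x) = x^r sum_{n>=0} a_n x^n with a_0 = 1.
Substitute y = x^r sum a_n x^n and match x^{r+n}. The recurrence is
  D(n) a_n - 3 a_{n-1} + 1 a_{n-2} = 0,  where D(n) = (r+n)(r+n-1) + (-14/3)(r+n) + (8).
  a_n = [3 a_{n-1} - 1 a_{n-2}] / D(n).
Since the indicial polynomial factors as (r - r_1)(r - r_2), D(n) = (r_1 + n - r_1)(r_1 + n - r_2) = n(n + 1/3).
Evaluating step by step (a_0 = 1):
  n = 1: D(1) = 1(1 + 1/3) = 4/3; numerator = 3(1) = 3; a_1 = (3)/(4/3) = 9/4
  n = 2: D(2) = 2(2 + 1/3) = 14/3; numerator = 3(9/4) - 1(1) = 23/4; a_2 = (23/4)/(14/3) = 69/56
  n = 3: D(3) = 3(3 + 1/3) = 10; numerator = 3(69/56) - 1(9/4) = 81/56; a_3 = (81/56)/(10) = 81/560
  n = 4: D(4) = 4(4 + 1/3) = 52/3; numerator = 3(81/560) - 1(69/56) = -447/560; a_4 = (-447/560)/(52/3) = -1341/29120

r = 3; a_0 = 1; a_1 = 9/4; a_2 = 69/56; a_3 = 81/560; a_4 = -1341/29120


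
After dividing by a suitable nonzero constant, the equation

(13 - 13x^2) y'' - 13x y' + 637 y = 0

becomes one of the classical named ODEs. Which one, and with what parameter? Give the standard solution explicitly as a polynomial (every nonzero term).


All three coefficients share the factor 13; dividing through by 13 gives  (1 - x^2) y'' - x y' + 49 y = 0.
This matches the Chebyshev equation (1 - x^2) y'' - x y' + n^2 y = 0 (note the -x y' term, not -2x y') with n^2 = 49, so n = 7; the polynomial solution is T_7(x).
With y = sum_k a_k x^k, matching x^k gives (k+2)(k+1) a_{k+2} = (k^2 - n^2) a_k = (k - 7)(k + 7) a_k. The right side vanishes at k = 7, so the series with the parity of 7 terminates at degree 7.
Standard normalization: leading coefficient of T_n is 2^(n-1), so a_7 = 2^6 = 64. Work downward with a_k = (k+1)(k+2) a_{k+2} / ((k - 7)(k + 7)):
  a_5 = (6)(7)(64) / ((5 - 7)(5 + 7)) = 2688/(-24) = -112
  a_3 = (4)(5)(-112) / ((3 - 7)(3 + 7)) = -2240/(-40) = 56
  a_1 = (2)(3)(56) / ((1 - 7)(1 + 7)) = 336/(-48) = -7
Hence T_7(x) = 64 x^7 - 112 x^5 + 56 x^3 - 7 x.

T_7(x); series = 64 x^7 - 112 x^5 + 56 x^3 - 7 x


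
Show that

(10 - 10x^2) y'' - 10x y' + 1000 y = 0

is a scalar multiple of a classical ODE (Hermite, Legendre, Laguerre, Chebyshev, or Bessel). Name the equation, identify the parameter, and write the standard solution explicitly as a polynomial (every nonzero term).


All three coefficients share the factor 10; dividing through by 10 gives  (1 - x^2) y'' - x y' + 100 y = 0.
This matches the Chebyshev equation (1 - x^2) y'' - x y' + n^2 y = 0 (note the -x y' term, not -2x y') with n^2 = 100, so n = 10; the polynomial solution is T_10(x).
With y = sum_k a_k x^k, matching x^k gives (k+2)(k+1) a_{k+2} = (k^2 - n^2) a_k = (k - 10)(k + 10) a_k. The right side vanishes at k = 10, so the series with the parity of 10 terminates at degree 10.
Standard normalization: leading coefficient of T_n is 2^(n-1), so a_10 = 2^9 = 512. Work downward with a_k = (k+1)(k+2) a_{k+2} / ((k - 10)(k + 10)):
  a_8 = (9)(10)(512) / ((8 - 10)(8 + 10)) = 46080/(-36) = -1280
  a_6 = (7)(8)(-1280) / ((6 - 10)(6 + 10)) = -71680/(-64) = 1120
  a_4 = (5)(6)(1120) / ((4 - 10)(4 + 10)) = 33600/(-84) = -400
  a_2 = (3)(4)(-400) / ((2 - 10)(2 + 10)) = -4800/(-96) = 50
  a_0 = (1)(2)(50) / ((0 - 10)(0 + 10)) = 100/(-100) = -1
Hence T_10(x) = 512 x^10 - 1280 x^8 + 1120 x^6 - 400 x^4 + 50 x^2 - 1.

T_10(x); series = 512 x^10 - 1280 x^8 + 1120 x^6 - 400 x^4 + 50 x^2 - 1


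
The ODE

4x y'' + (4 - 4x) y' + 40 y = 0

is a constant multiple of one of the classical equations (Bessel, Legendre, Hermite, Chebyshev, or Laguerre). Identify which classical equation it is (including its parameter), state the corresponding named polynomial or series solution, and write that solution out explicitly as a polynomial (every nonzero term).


All three coefficients share the factor 4; dividing through by 4 gives  x y'' + (1 - x) y' + 10 y = 0.
This matches the Laguerre equation x y'' + (1 - x) y' + n y = 0 with n = 10; the polynomial solution is L_10(x).
With y = sum_k a_k x^k, matching x^k gives (k+1)k a_{k+1} + (k+1) a_{k+1} - k a_k + n a_k = 0, i.e. (k+1)^2 a_{k+1} = (k - n) a_k = (k - 10) a_k. The right side vanishes at k = 10, so the series terminates at degree 10.
Standard normalization L_n(0) = 1 gives a_0 = 1. Work upward with a_{k+1} = (k - 10) a_k / (k+1)^2:
  a_1 = (0 - 10)(1) / 1^2 = -10/1 = -10
  a_2 = (1 - 10)(-10) / 2^2 = 90/4 = 45/2
  a_3 = (2 - 10)(45/2) / 3^2 = -180/9 = -20
  a_4 = (3 - 10)(-20) / 4^2 = 140/16 = 35/4
  a_5 = (4 - 10)(35/4) / 5^2 = (-105/2)/25 = -21/10
  a_6 = (5 - 10)(-21/10) / 6^2 = (21/2)/36 = 7/24
  a_7 = (6 - 10)(7/24) / 7^2 = (-7/6)/49 = -1/42
  a_8 = (7 - 10)(-1/42) / 8^2 = (1/14)/64 = 1/896
  a_9 = (8 - 10)(1/896) / 9^2 = (-1/448)/81 = -1/36288
  a_10 = (9 - 10)(-1/36288) / 10^2 = (1/36288)/100 = 1/3628800
Hence L_10(x) = x^10/3628800 - x^9/36288 + x^8/896 - x^7/42 + 7 x^6/24 - 21 x^5/10 + 35 x^4/4 - 20 x^3 + 45 x^2/2 - 10 x + 1.

L_10(x); series = x^10/3628800 - x^9/36288 + x^8/896 - x^7/42 + 7 x^6/24 - 21 x^5/10 + 35 x^4/4 - 20 x^3 + 45 x^2/2 - 10 x + 1


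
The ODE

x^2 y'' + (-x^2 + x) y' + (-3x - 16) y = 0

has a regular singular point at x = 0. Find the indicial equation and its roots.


Divide by x^2 to reach normal form y'' + P_1(x) y' + P_2(x) y = 0 with P_1(x) = -1 + 1/x and P_2(x) = -3/x - 16/x^2.
x = 0 is a singular point because the y'-coefficient -1 + 1/x has a pole at x = 0 and the y-coefficient -3/x - 16/x^2 has a pole at x = 0.
It is a regular singular point because x P_1(x) = p(x) = 1 - x and x^2 P_2(x) = q(x) = -3x - 16 are polynomials, hence analytic at x = 0.
p(0) = 1,  q(0) = -16.
Indicial equation: r(r-1) + p(0) r + q(0) = 0, i.e. r^2 + (p(0) - 1) r + q(0) = 0, i.e. r^2 - 16 = 0.
Discriminant: (0)^2 - 4(-16) = 64, so r = (0 ± 8)/2.
Solving: r_1 = 4, r_2 = -4.

indicial: r^2 - 16 = 0; roots r_1 = 4, r_2 = -4


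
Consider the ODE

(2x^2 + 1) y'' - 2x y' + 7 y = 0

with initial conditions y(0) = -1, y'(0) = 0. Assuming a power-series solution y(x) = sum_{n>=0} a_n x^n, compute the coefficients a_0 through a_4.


Ansatz: y(x) = sum_{n>=0} a_n x^n, so y'(x) = sum_{n>=1} n a_n x^(n-1) and y''(x) = sum_{n>=2} n(n-1) a_n x^(n-2).
Substitute into P(x) y'' + Q(x) y' + R(x) y = 0 with P(x) = 2x^2 + 1, Q(x) = -2x, R(x) = 7, and match powers of x.
Initial conditions: a_0 = -1, a_1 = 0.
Setting the coefficient of each power of x to zero and solving order by order (substituting the coefficients already found):
  x^0: 2 a_2 + 7 a_0 = 0  ->  2 a_2 = -7 a_0 = 7  ->  a_2 = 7/2
  x^1: 6 a_3 + 5 a_1 = 0  ->  6 a_3 = -5 a_1 = 0  ->  a_3 = 0
  x^2: 12 a_4 + 7 a_2 = 0  ->  12 a_4 = -7 a_2 = -49/2  ->  a_4 = -49/24
Truncated series: y(x) = -1 + (7/2) x^2 - (49/24) x^4 + O(x^5).

a_0 = -1; a_1 = 0; a_2 = 7/2; a_3 = 0; a_4 = -49/24


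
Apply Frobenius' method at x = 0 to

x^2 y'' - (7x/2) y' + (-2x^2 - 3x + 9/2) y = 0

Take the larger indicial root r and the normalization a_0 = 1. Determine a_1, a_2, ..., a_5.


Write in Frobenius form y'' + (p(x)/x) y' + (q(x)/x^2) y = 0:
  p(x) = -7/2,  q(x) = -2x^2 - 3x + 9/2.
Indicial equation: r(r-1) + (-7/2) r + (9/2) = 0 -> roots r_1 = 3, r_2 = 3/2.
Take r = r_1 = 3. Let y(x) = x^r sum_{n>=0} a_n x^n with a_0 = 1.
Substitute y = x^r sum a_n x^n and match x^{r+n}. The recurrence is
  D(n) a_n - 3 a_{n-1} - 2 a_{n-2} = 0,  where D(n) = (r+n)(r+n-1) + (-7/2)(r+n) + (9/2).
  a_n = [3 a_{n-1} + 2 a_{n-2}] / D(n).
Since the indicial polynomial factors as (r - r_1)(r - r_2), D(n) = (r_1 + n - r_1)(r_1 + n - r_2) = n(n + 3/2).
Evaluating step by step (a_0 = 1):
  n = 1: D(1) = 1(1 + 3/2) = 5/2; numerator = 3(1) = 3; a_1 = (3)/(5/2) = 6/5
  n = 2: D(2) = 2(2 + 3/2) = 7; numerator = 3(6/5) + 2(1) = 28/5; a_2 = (28/5)/(7) = 4/5
  n = 3: D(3) = 3(3 + 3/2) = 27/2; numerator = 3(4/5) + 2(6/5) = 24/5; a_3 = (24/5)/(27/2) = 16/45
  n = 4: D(4) = 4(4 + 3/2) = 22; numerator = 3(16/45) + 2(4/5) = 8/3; a_4 = (8/3)/(22) = 4/33
  n = 5: D(5) = 5(5 + 3/2) = 65/2; numerator = 3(4/33) + 2(16/45) = 532/495; a_5 = (532/495)/(65/2) = 1064/32175

r = 3; a_0 = 1; a_1 = 6/5; a_2 = 4/5; a_3 = 16/45; a_4 = 4/33; a_5 = 1064/32175


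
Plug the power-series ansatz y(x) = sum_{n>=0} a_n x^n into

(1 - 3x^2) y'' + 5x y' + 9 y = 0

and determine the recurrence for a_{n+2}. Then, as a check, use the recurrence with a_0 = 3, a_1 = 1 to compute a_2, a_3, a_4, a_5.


Substitute y = sum_n a_n x^n.
(1 - 3 x^2) y'' contributes (n+2)(n+1) a_{n+2} - 3 n(n-1) a_n at x^n.
5 x y'(x) contributes 5 n a_n at x^n.
9 y(x) contributes 9 a_n at x^n.
Matching x^n: (n+2)(n+1) a_{n+2} + (-3 n(n-1) + 5 n + 9) a_n = 0.
Thus a_{n+2} = (3 n(n-1) - 5 n - 9) / ((n+1)(n+2)) * a_n.

Check with a_0 = 3, a_1 = 1 (apply the recurrence for n = 0, 1, 2, 3): a_0 = 3, a_1 = 1, a_2 = -27/2, a_3 = -7/3, a_4 = 117/8, a_5 = 7/10.

a_(n+2) = (3 n(n-1) - 5 n - 9) / ((n+1)(n+2)) * a_n; check: a_0 = 3, a_1 = 1, a_2 = -27/2, a_3 = -7/3, a_4 = 117/8, a_5 = 7/10


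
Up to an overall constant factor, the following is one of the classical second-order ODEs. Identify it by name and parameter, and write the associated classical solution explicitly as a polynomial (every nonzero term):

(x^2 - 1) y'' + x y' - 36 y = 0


All three coefficients share the factor -1; dividing through by -1 gives  (1 - x^2) y'' - x y' + 36 y = 0.
This matches the Chebyshev equation (1 - x^2) y'' - x y' + n^2 y = 0 (note the -x y' term, not -2x y') with n^2 = 36, so n = 6; the polynomial solution is T_6(x).
With y = sum_k a_k x^k, matching x^k gives (k+2)(k+1) a_{k+2} = (k^2 - n^2) a_k = (k - 6)(k + 6) a_k. The right side vanishes at k = 6, so the series with the parity of 6 terminates at degree 6.
Standard normalization: leading coefficient of T_n is 2^(n-1), so a_6 = 2^5 = 32. Work downward with a_k = (k+1)(k+2) a_{k+2} / ((k - 6)(k + 6)):
  a_4 = (5)(6)(32) / ((4 - 6)(4 + 6)) = 960/(-20) = -48
  a_2 = (3)(4)(-48) / ((2 - 6)(2 + 6)) = -576/(-32) = 18
  a_0 = (1)(2)(18) / ((0 - 6)(0 + 6)) = 36/(-36) = -1
Hence T_6(x) = 32 x^6 - 48 x^4 + 18 x^2 - 1.

T_6(x); series = 32 x^6 - 48 x^4 + 18 x^2 - 1


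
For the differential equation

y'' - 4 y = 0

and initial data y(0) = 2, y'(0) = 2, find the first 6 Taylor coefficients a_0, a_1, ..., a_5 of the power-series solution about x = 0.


Ansatz: y(x) = sum_{n>=0} a_n x^n, so y'(x) = sum_{n>=1} n a_n x^(n-1) and y''(x) = sum_{n>=2} n(n-1) a_n x^(n-2).
Substitute into P(x) y'' + Q(x) y' + R(x) y = 0 with P(x) = 1, Q(x) = 0, R(x) = -4, and match powers of x.
Initial conditions: a_0 = 2, a_1 = 2.
Setting the coefficient of each power of x to zero and solving order by order (substituting the coefficients already found):
  x^0: 2 a_2 - 4 a_0 = 0  ->  2 a_2 = 4 a_0 = 8  ->  a_2 = 4
  x^1: 6 a_3 - 4 a_1 = 0  ->  6 a_3 = 4 a_1 = 8  ->  a_3 = 4/3
  x^2: 12 a_4 - 4 a_2 = 0  ->  12 a_4 = 4 a_2 = 16  ->  a_4 = 4/3
  x^3: 20 a_5 - 4 a_3 = 0  ->  20 a_5 = 4 a_3 = 16/3  ->  a_5 = 4/15
Truncated series: y(x) = 2 + 2 x + 4 x^2 + (4/3) x^3 + (4/3) x^4 + (4/15) x^5 + O(x^6).

a_0 = 2; a_1 = 2; a_2 = 4; a_3 = 4/3; a_4 = 4/3; a_5 = 4/15


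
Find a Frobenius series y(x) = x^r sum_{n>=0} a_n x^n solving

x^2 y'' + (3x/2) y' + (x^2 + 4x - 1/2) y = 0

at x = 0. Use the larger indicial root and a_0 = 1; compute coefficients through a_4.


Write in Frobenius form y'' + (p(x)/x) y' + (q(x)/x^2) y = 0:
  p(x) = 3/2,  q(x) = x^2 + 4x - 1/2.
Indicial equation: r(r-1) + (3/2) r + (-1/2) = 0 -> roots r_1 = 1/2, r_2 = -1.
Take r = r_1 = 1/2. Let y(x) = x^r sum_{n>=0} a_n x^n with a_0 = 1.
Substitute y = x^r sum a_n x^n and match x^{r+n}. The recurrence is
  D(n) a_n + 4 a_{n-1} + 1 a_{n-2} = 0,  where D(n) = (r+n)(r+n-1) + (3/2)(r+n) + (-1/2).
  a_n = [-4 a_{n-1} - 1 a_{n-2}] / D(n).
Since the indicial polynomial factors as (r - r_1)(r - r_2), D(n) = (r_1 + n - r_1)(r_1 + n - r_2) = n(n + 3/2).
Evaluating step by step (a_0 = 1):
  n = 1: D(1) = 1(1 + 3/2) = 5/2; numerator = -4(1) = -4; a_1 = (-4)/(5/2) = -8/5
  n = 2: D(2) = 2(2 + 3/2) = 7; numerator = -4(-8/5) - 1(1) = 27/5; a_2 = (27/5)/(7) = 27/35
  n = 3: D(3) = 3(3 + 3/2) = 27/2; numerator = -4(27/35) - 1(-8/5) = -52/35; a_3 = (-52/35)/(27/2) = -104/945
  n = 4: D(4) = 4(4 + 3/2) = 22; numerator = -4(-104/945) - 1(27/35) = -313/945; a_4 = (-313/945)/(22) = -313/20790

r = 1/2; a_0 = 1; a_1 = -8/5; a_2 = 27/35; a_3 = -104/945; a_4 = -313/20790


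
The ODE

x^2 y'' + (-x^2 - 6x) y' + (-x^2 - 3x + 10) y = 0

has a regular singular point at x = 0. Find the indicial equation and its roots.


Divide by x^2 to reach normal form y'' + P_1(x) y' + P_2(x) y = 0 with P_1(x) = -1 - 6/x and P_2(x) = -1 - 3/x + 10/x^2.
x = 0 is a singular point because the y'-coefficient -1 - 6/x has a pole at x = 0 and the y-coefficient -1 - 3/x + 10/x^2 has a pole at x = 0.
It is a regular singular point because x P_1(x) = p(x) = -x - 6 and x^2 P_2(x) = q(x) = -x^2 - 3x + 10 are polynomials, hence analytic at x = 0.
p(0) = -6,  q(0) = 10.
Indicial equation: r(r-1) + p(0) r + q(0) = 0, i.e. r^2 + (p(0) - 1) r + q(0) = 0, i.e. r^2 - 7 r + 10 = 0.
Discriminant: (-7)^2 - 4(10) = 9, so r = (7 ± 3)/2.
Solving: r_1 = 5, r_2 = 2.

indicial: r^2 - 7 r + 10 = 0; roots r_1 = 5, r_2 = 2


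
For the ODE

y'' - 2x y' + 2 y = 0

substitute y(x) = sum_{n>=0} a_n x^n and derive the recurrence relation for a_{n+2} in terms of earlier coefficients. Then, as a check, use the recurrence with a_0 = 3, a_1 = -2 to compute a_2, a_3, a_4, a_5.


Substitute y = sum_n a_n x^n.
y''(x) has coefficient (n+2)(n+1) a_{n+2} at x^n;
-2 x y'(x) has coefficient -2 n a_n at x^n (shift);
2 y(x) has coefficient 2 a_n at x^n.
Matching x^n: (n+2)(n+1) a_{n+2} + (-2n + 2) a_n = 0.
Thus a_{n+2} = (2n - 2) / ((n+1)(n+2)) * a_n.

Check with a_0 = 3, a_1 = -2 (apply the recurrence for n = 0, 1, 2, 3): a_0 = 3, a_1 = -2, a_2 = -3, a_3 = 0, a_4 = -1/2, a_5 = 0.

a_(n+2) = (2n - 2) / ((n+1)(n+2)) * a_n; check: a_0 = 3, a_1 = -2, a_2 = -3, a_3 = 0, a_4 = -1/2, a_5 = 0


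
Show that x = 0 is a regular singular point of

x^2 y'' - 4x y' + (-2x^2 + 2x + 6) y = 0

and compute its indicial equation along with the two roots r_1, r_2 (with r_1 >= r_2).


Divide by x^2 to reach normal form y'' + P_1(x) y' + P_2(x) y = 0 with P_1(x) = -4/x and P_2(x) = -2 + 2/x + 6/x^2.
x = 0 is a singular point because the y'-coefficient -4/x has a pole at x = 0 and the y-coefficient -2 + 2/x + 6/x^2 has a pole at x = 0.
It is a regular singular point because x P_1(x) = p(x) = -4 and x^2 P_2(x) = q(x) = -2x^2 + 2x + 6 are polynomials, hence analytic at x = 0.
p(0) = -4,  q(0) = 6.
Indicial equation: r(r-1) + p(0) r + q(0) = 0, i.e. r^2 + (p(0) - 1) r + q(0) = 0, i.e. r^2 - 5 r + 6 = 0.
Discriminant: (-5)^2 - 4(6) = 1, so r = (5 ± 1)/2.
Solving: r_1 = 3, r_2 = 2.

indicial: r^2 - 5 r + 6 = 0; roots r_1 = 3, r_2 = 2


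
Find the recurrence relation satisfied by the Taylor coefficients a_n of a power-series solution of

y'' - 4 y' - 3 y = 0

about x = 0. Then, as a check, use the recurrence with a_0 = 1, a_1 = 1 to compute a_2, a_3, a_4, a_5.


Substitute y = sum_n a_n x^n.
y''(x) has coefficient (n+2)(n+1) a_{n+2} at x^n;
-4 y'(x) has coefficient -4 (n+1) a_{n+1} at x^n;
-3 y(x) has coefficient -3 a_n at x^n.
Matching x^n: (n+2)(n+1) a_{n+2} - 4 (n+1) a_{n+1} - 3 a_n = 0.
Thus a_{n+2} = [4 (n+1) a_{n+1} + 3 a_n] / ((n+1)(n+2)).

Check with a_0 = 1, a_1 = 1 (apply the recurrence for n = 0, 1, 2, 3): a_0 = 1, a_1 = 1, a_2 = 7/2, a_3 = 31/6, a_4 = 145/24, a_5 = 673/120.

a_(n+2) = [4 (n+1) a_(n+1) + 3 a_n] / ((n+1)(n+2)); check: a_0 = 1, a_1 = 1, a_2 = 7/2, a_3 = 31/6, a_4 = 145/24, a_5 = 673/120


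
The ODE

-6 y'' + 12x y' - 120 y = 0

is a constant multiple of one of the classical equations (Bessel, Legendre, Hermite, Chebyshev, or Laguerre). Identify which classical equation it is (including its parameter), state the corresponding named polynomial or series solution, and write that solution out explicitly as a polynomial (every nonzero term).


All three coefficients share the factor -6; dividing through by -6 gives  y'' - 2x y' + 20 y = 0.
This matches the Hermite equation y'' - 2x y' + 2n y = 0 with 2n = 20, so n = 10; the polynomial solution is H_10(x).
With y = sum_k a_k x^k, matching x^k gives (k+2)(k+1) a_{k+2} = 2(k - n) a_k = 2(k - 10) a_k. The right side vanishes at k = 10, so the series with the parity of 10 terminates at degree 10.
Standard normalization: leading coefficient of H_n is 2^n, so a_10 = 2^10 = 1024. Work downward with a_k = (k+1)(k+2) a_{k+2} / (2(k - n)):
  a_8 = (9)(10)(1024) / (2(8 - 10)) = 92160/(-4) = -23040
  a_6 = (7)(8)(-23040) / (2(6 - 10)) = -1290240/(-8) = 161280
  a_4 = (5)(6)(161280) / (2(4 - 10)) = 4838400/(-12) = -403200
  a_2 = (3)(4)(-403200) / (2(2 - 10)) = -4838400/(-16) = 302400
  a_0 = (1)(2)(302400) / (2(0 - 10)) = 604800/(-20) = -30240
Hence H_10(x) = 1024 x^10 - 23040 x^8 + 161280 x^6 - 403200 x^4 + 302400 x^2 - 30240.

H_10(x); series = 1024 x^10 - 23040 x^8 + 161280 x^6 - 403200 x^4 + 302400 x^2 - 30240


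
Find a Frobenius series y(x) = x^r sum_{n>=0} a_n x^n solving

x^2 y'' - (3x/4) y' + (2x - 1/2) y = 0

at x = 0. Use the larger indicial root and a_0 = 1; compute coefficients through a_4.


Write in Frobenius form y'' + (p(x)/x) y' + (q(x)/x^2) y = 0:
  p(x) = -3/4,  q(x) = 2x - 1/2.
Indicial equation: r(r-1) + (-3/4) r + (-1/2) = 0 -> roots r_1 = 2, r_2 = -1/4.
Take r = r_1 = 2. Let y(x) = x^r sum_{n>=0} a_n x^n with a_0 = 1.
Substitute y = x^r sum a_n x^n and match x^{r+n}. The recurrence is
  D(n) a_n + 2 a_{n-1} = 0,  where D(n) = (r+n)(r+n-1) + (-3/4)(r+n) + (-1/2).
  a_n = -2 / D(n) * a_{n-1}.
Since the indicial polynomial factors as (r - r_1)(r - r_2), D(n) = (r_1 + n - r_1)(r_1 + n - r_2) = n(n + 9/4).
Evaluating step by step (a_0 = 1):
  n = 1: D(1) = 1(1 + 9/4) = 13/4; numerator = -2(1) = -2; a_1 = (-2)/(13/4) = -8/13
  n = 2: D(2) = 2(2 + 9/4) = 17/2; numerator = -2(-8/13) = 16/13; a_2 = (16/13)/(17/2) = 32/221
  n = 3: D(3) = 3(3 + 9/4) = 63/4; numerator = -2(32/221) = -64/221; a_3 = (-64/221)/(63/4) = -256/13923
  n = 4: D(4) = 4(4 + 9/4) = 25; numerator = -2(-256/13923) = 512/13923; a_4 = (512/13923)/(25) = 512/348075

r = 2; a_0 = 1; a_1 = -8/13; a_2 = 32/221; a_3 = -256/13923; a_4 = 512/348075


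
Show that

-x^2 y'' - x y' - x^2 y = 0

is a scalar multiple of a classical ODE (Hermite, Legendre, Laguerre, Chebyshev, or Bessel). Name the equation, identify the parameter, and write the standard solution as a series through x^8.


All three coefficients share the factor -1; dividing through by -1 gives  x^2 y'' + x y' + x^2 y = 0.
This matches the Bessel equation x^2 y'' + x y' + (x^2 - nu^2) y = 0 with nu^2 = 0, so nu = 0; the solution bounded at x = 0 is J_0(x).
Frobenius at x = 0: indicial roots ±nu; for r = nu the recurrence k(k + 2nu) c_k = -c_{k-2} gives the standard series J_nu(x) = sum_{k>=0} (-1)^k / (k! (k+nu)!) (x/2)^(2k+nu). Evaluate the first 5 terms:
  k = 0: (-1)^0 / (0! * 0! * 2^0) x^0 = 1/(1*1*1) x^0 = (1) x^0
  k = 1: (-1)^1 / (1! * 1! * 2^2) x^2 = -1/(1*1*4) x^2 = (-1/4) x^2
  k = 2: (-1)^2 / (2! * 2! * 2^4) x^4 = 1/(2*2*16) x^4 = (1/64) x^4
  k = 3: (-1)^3 / (3! * 3! * 2^6) x^6 = -1/(6*6*64) x^6 = (-1/2304) x^6
  k = 4: (-1)^4 / (4! * 4! * 2^8) x^8 = 1/(24*24*256) x^8 = (1/147456) x^8
Hence J_0(x) = x^8/147456 - x^6/2304 + x^4/64 - x^2/4 + 1 + ....

J_0(x); series = x^8/147456 - x^6/2304 + x^4/64 - x^2/4 + 1


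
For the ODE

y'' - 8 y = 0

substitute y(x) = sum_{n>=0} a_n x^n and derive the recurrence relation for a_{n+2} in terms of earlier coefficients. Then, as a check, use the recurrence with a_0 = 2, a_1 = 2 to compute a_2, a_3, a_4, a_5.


Substitute y = sum_n a_n x^n into y'' + (const) y = 0.
y''(x) = sum_{n>=0} (n+2)(n+1) a_{n+2} x^n.
The ODE becomes sum_n [(n+2)(n+1) a_{n+2} - 8 a_n] x^n = 0.
Setting each coefficient to zero gives the recurrence:
  (n+2)(n+1) a_{n+2} - 8 a_n = 0,
  a_{n+2} = 8 / ((n+1)(n+2)) a_n.

Check with a_0 = 2, a_1 = 2 (apply the recurrence for n = 0, 1, 2, 3): a_0 = 2, a_1 = 2, a_2 = 8, a_3 = 8/3, a_4 = 16/3, a_5 = 16/15.

a_{n+2} = 8/((n+1)(n+2)) * a_n; check: a_0 = 2, a_1 = 2, a_2 = 8, a_3 = 8/3, a_4 = 16/3, a_5 = 16/15


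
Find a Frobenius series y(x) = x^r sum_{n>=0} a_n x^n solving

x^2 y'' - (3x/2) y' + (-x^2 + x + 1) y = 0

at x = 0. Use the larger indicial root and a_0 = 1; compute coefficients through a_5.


Write in Frobenius form y'' + (p(x)/x) y' + (q(x)/x^2) y = 0:
  p(x) = -3/2,  q(x) = -x^2 + x + 1.
Indicial equation: r(r-1) + (-3/2) r + (1) = 0 -> roots r_1 = 2, r_2 = 1/2.
Take r = r_1 = 2. Let y(x) = x^r sum_{n>=0} a_n x^n with a_0 = 1.
Substitute y = x^r sum a_n x^n and match x^{r+n}. The recurrence is
  D(n) a_n + 1 a_{n-1} - 1 a_{n-2} = 0,  where D(n) = (r+n)(r+n-1) + (-3/2)(r+n) + (1).
  a_n = [-1 a_{n-1} + 1 a_{n-2}] / D(n).
Since the indicial polynomial factors as (r - r_1)(r - r_2), D(n) = (r_1 + n - r_1)(r_1 + n - r_2) = n(n + 3/2).
Evaluating step by step (a_0 = 1):
  n = 1: D(1) = 1(1 + 3/2) = 5/2; numerator = -1(1) = -1; a_1 = (-1)/(5/2) = -2/5
  n = 2: D(2) = 2(2 + 3/2) = 7; numerator = -1(-2/5) + 1(1) = 7/5; a_2 = (7/5)/(7) = 1/5
  n = 3: D(3) = 3(3 + 3/2) = 27/2; numerator = -1(1/5) + 1(-2/5) = -3/5; a_3 = (-3/5)/(27/2) = -2/45
  n = 4: D(4) = 4(4 + 3/2) = 22; numerator = -1(-2/45) + 1(1/5) = 11/45; a_4 = (11/45)/(22) = 1/90
  n = 5: D(5) = 5(5 + 3/2) = 65/2; numerator = -1(1/90) + 1(-2/45) = -1/18; a_5 = (-1/18)/(65/2) = -1/585

r = 2; a_0 = 1; a_1 = -2/5; a_2 = 1/5; a_3 = -2/45; a_4 = 1/90; a_5 = -1/585


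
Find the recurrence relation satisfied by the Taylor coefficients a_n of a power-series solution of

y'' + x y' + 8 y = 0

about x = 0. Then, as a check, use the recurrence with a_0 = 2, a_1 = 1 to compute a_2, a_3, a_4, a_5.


Substitute y = sum_n a_n x^n.
y''(x) has coefficient (n+2)(n+1) a_{n+2} at x^n;
x y'(x) has coefficient n a_n at x^n (shift);
8 y(x) has coefficient 8 a_n at x^n.
Matching x^n: (n+2)(n+1) a_{n+2} + (n + 8) a_n = 0.
Thus a_{n+2} = (-n - 8) / ((n+1)(n+2)) * a_n.

Check with a_0 = 2, a_1 = 1 (apply the recurrence for n = 0, 1, 2, 3): a_0 = 2, a_1 = 1, a_2 = -8, a_3 = -3/2, a_4 = 20/3, a_5 = 33/40.

a_(n+2) = (-n - 8) / ((n+1)(n+2)) * a_n; check: a_0 = 2, a_1 = 1, a_2 = -8, a_3 = -3/2, a_4 = 20/3, a_5 = 33/40


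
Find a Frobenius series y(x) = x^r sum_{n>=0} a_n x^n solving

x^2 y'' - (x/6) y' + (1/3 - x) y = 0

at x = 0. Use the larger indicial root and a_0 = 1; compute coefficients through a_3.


Write in Frobenius form y'' + (p(x)/x) y' + (q(x)/x^2) y = 0:
  p(x) = -1/6,  q(x) = 1/3 - x.
Indicial equation: r(r-1) + (-1/6) r + (1/3) = 0 -> roots r_1 = 2/3, r_2 = 1/2.
Take r = r_1 = 2/3. Let y(x) = x^r sum_{n>=0} a_n x^n with a_0 = 1.
Substitute y = x^r sum a_n x^n and match x^{r+n}. The recurrence is
  D(n) a_n - 1 a_{n-1} = 0,  where D(n) = (r+n)(r+n-1) + (-1/6)(r+n) + (1/3).
  a_n = 1 / D(n) * a_{n-1}.
Since the indicial polynomial factors as (r - r_1)(r - r_2), D(n) = (r_1 + n - r_1)(r_1 + n - r_2) = n(n + 1/6).
Evaluating step by step (a_0 = 1):
  n = 1: D(1) = 1(1 + 1/6) = 7/6; numerator = 1(1) = 1; a_1 = (1)/(7/6) = 6/7
  n = 2: D(2) = 2(2 + 1/6) = 13/3; numerator = 1(6/7) = 6/7; a_2 = (6/7)/(13/3) = 18/91
  n = 3: D(3) = 3(3 + 1/6) = 19/2; numerator = 1(18/91) = 18/91; a_3 = (18/91)/(19/2) = 36/1729

r = 2/3; a_0 = 1; a_1 = 6/7; a_2 = 18/91; a_3 = 36/1729


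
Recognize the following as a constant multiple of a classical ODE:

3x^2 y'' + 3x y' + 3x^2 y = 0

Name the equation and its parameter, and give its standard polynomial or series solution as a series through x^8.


All three coefficients share the factor 3; dividing through by 3 gives  x^2 y'' + x y' + x^2 y = 0.
This matches the Bessel equation x^2 y'' + x y' + (x^2 - nu^2) y = 0 with nu^2 = 0, so nu = 0; the solution bounded at x = 0 is J_0(x).
Frobenius at x = 0: indicial roots ±nu; for r = nu the recurrence k(k + 2nu) c_k = -c_{k-2} gives the standard series J_nu(x) = sum_{k>=0} (-1)^k / (k! (k+nu)!) (x/2)^(2k+nu). Evaluate the first 5 terms:
  k = 0: (-1)^0 / (0! * 0! * 2^0) x^0 = 1/(1*1*1) x^0 = (1) x^0
  k = 1: (-1)^1 / (1! * 1! * 2^2) x^2 = -1/(1*1*4) x^2 = (-1/4) x^2
  k = 2: (-1)^2 / (2! * 2! * 2^4) x^4 = 1/(2*2*16) x^4 = (1/64) x^4
  k = 3: (-1)^3 / (3! * 3! * 2^6) x^6 = -1/(6*6*64) x^6 = (-1/2304) x^6
  k = 4: (-1)^4 / (4! * 4! * 2^8) x^8 = 1/(24*24*256) x^8 = (1/147456) x^8
Hence J_0(x) = x^8/147456 - x^6/2304 + x^4/64 - x^2/4 + 1 + ....

J_0(x); series = x^8/147456 - x^6/2304 + x^4/64 - x^2/4 + 1


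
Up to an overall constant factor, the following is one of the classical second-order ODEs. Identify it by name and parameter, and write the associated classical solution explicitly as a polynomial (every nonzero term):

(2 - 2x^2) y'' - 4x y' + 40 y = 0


All three coefficients share the factor 2; dividing through by 2 gives  (1 - x^2) y'' - 2x y' + 20 y = 0.
This matches the Legendre equation (1 - x^2) y'' - 2x y' + n(n+1) y = 0 (note the -2x y' term) with n(n+1) = 20, so n = 4; the polynomial solution is P_4(x).
With y = sum_k a_k x^k, matching x^k gives (k+2)(k+1) a_{k+2} = [k(k+1) - n(n+1)] a_k = (k - 4)(k + 5) a_k. The right side vanishes at k = 4, so the series with the parity of 4 terminates at degree 4.
Standard normalization (P_n(1) = 1): leading coefficient (2n)!/(2^n (n!)^2) = 40320/(16*576) = 35/8, so a_4 = 35/8. Work downward with a_k = (k+1)(k+2) a_{k+2} / ((k - 4)(k + 5)):
  a_2 = (3)(4)(35/8) / ((2 - 4)(2 + 5)) = (105/2)/(-14) = -15/4
  a_0 = (1)(2)(-15/4) / ((0 - 4)(0 + 5)) = (-15/2)/(-20) = 3/8
Hence P_4(x) = 35 x^4/8 - 15 x^2/4 + 3/8.

P_4(x); series = 35 x^4/8 - 15 x^2/4 + 3/8


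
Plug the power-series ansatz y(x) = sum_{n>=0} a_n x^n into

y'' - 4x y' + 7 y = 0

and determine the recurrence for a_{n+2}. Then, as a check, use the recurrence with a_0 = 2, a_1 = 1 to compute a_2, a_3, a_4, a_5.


Substitute y = sum_n a_n x^n.
y''(x) has coefficient (n+2)(n+1) a_{n+2} at x^n;
-4 x y'(x) has coefficient -4 n a_n at x^n (shift);
7 y(x) has coefficient 7 a_n at x^n.
Matching x^n: (n+2)(n+1) a_{n+2} + (-4n + 7) a_n = 0.
Thus a_{n+2} = (4n - 7) / ((n+1)(n+2)) * a_n.

Check with a_0 = 2, a_1 = 1 (apply the recurrence for n = 0, 1, 2, 3): a_0 = 2, a_1 = 1, a_2 = -7, a_3 = -1/2, a_4 = -7/12, a_5 = -1/8.

a_(n+2) = (4n - 7) / ((n+1)(n+2)) * a_n; check: a_0 = 2, a_1 = 1, a_2 = -7, a_3 = -1/2, a_4 = -7/12, a_5 = -1/8


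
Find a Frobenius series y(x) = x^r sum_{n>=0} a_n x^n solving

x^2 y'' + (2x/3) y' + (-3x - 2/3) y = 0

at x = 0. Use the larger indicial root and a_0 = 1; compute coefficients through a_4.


Write in Frobenius form y'' + (p(x)/x) y' + (q(x)/x^2) y = 0:
  p(x) = 2/3,  q(x) = -3x - 2/3.
Indicial equation: r(r-1) + (2/3) r + (-2/3) = 0 -> roots r_1 = 1, r_2 = -2/3.
Take r = r_1 = 1. Let y(x) = x^r sum_{n>=0} a_n x^n with a_0 = 1.
Substitute y = x^r sum a_n x^n and match x^{r+n}. The recurrence is
  D(n) a_n - 3 a_{n-1} = 0,  where D(n) = (r+n)(r+n-1) + (2/3)(r+n) + (-2/3).
  a_n = 3 / D(n) * a_{n-1}.
Since the indicial polynomial factors as (r - r_1)(r - r_2), D(n) = (r_1 + n - r_1)(r_1 + n - r_2) = n(n + 5/3).
Evaluating step by step (a_0 = 1):
  n = 1: D(1) = 1(1 + 5/3) = 8/3; numerator = 3(1) = 3; a_1 = (3)/(8/3) = 9/8
  n = 2: D(2) = 2(2 + 5/3) = 22/3; numerator = 3(9/8) = 27/8; a_2 = (27/8)/(22/3) = 81/176
  n = 3: D(3) = 3(3 + 5/3) = 14; numerator = 3(81/176) = 243/176; a_3 = (243/176)/(14) = 243/2464
  n = 4: D(4) = 4(4 + 5/3) = 68/3; numerator = 3(243/2464) = 729/2464; a_4 = (729/2464)/(68/3) = 2187/167552

r = 1; a_0 = 1; a_1 = 9/8; a_2 = 81/176; a_3 = 243/2464; a_4 = 2187/167552


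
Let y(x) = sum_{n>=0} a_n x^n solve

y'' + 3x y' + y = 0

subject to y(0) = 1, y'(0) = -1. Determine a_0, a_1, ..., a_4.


Ansatz: y(x) = sum_{n>=0} a_n x^n, so y'(x) = sum_{n>=1} n a_n x^(n-1) and y''(x) = sum_{n>=2} n(n-1) a_n x^(n-2).
Substitute into P(x) y'' + Q(x) y' + R(x) y = 0 with P(x) = 1, Q(x) = 3x, R(x) = 1, and match powers of x.
Initial conditions: a_0 = 1, a_1 = -1.
Setting the coefficient of each power of x to zero and solving order by order (substituting the coefficients already found):
  x^0: 2 a_2 + a_0 = 0  ->  2 a_2 = -a_0 = -1  ->  a_2 = -1/2
  x^1: 6 a_3 + 4 a_1 = 0  ->  6 a_3 = -4 a_1 = 4  ->  a_3 = 2/3
  x^2: 12 a_4 + 7 a_2 = 0  ->  12 a_4 = -7 a_2 = 7/2  ->  a_4 = 7/24
Truncated series: y(x) = 1 - x - (1/2) x^2 + (2/3) x^3 + (7/24) x^4 + O(x^5).

a_0 = 1; a_1 = -1; a_2 = -1/2; a_3 = 2/3; a_4 = 7/24


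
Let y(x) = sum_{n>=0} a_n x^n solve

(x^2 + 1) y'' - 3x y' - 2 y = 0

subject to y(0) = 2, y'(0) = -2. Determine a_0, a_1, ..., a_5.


Ansatz: y(x) = sum_{n>=0} a_n x^n, so y'(x) = sum_{n>=1} n a_n x^(n-1) and y''(x) = sum_{n>=2} n(n-1) a_n x^(n-2).
Substitute into P(x) y'' + Q(x) y' + R(x) y = 0 with P(x) = x^2 + 1, Q(x) = -3x, R(x) = -2, and match powers of x.
Initial conditions: a_0 = 2, a_1 = -2.
Setting the coefficient of each power of x to zero and solving order by order (substituting the coefficients already found):
  x^0: 2 a_2 - 2 a_0 = 0  ->  2 a_2 = 2 a_0 = 4  ->  a_2 = 2
  x^1: 6 a_3 - 5 a_1 = 0  ->  6 a_3 = 5 a_1 = -10  ->  a_3 = -5/3
  x^2: 12 a_4 - 6 a_2 = 0  ->  12 a_4 = 6 a_2 = 12  ->  a_4 = 1
  x^3: 20 a_5 - 5 a_3 = 0  ->  20 a_5 = 5 a_3 = -25/3  ->  a_5 = -5/12
Truncated series: y(x) = 2 - 2 x + 2 x^2 - (5/3) x^3 + x^4 - (5/12) x^5 + O(x^6).

a_0 = 2; a_1 = -2; a_2 = 2; a_3 = -5/3; a_4 = 1; a_5 = -5/12


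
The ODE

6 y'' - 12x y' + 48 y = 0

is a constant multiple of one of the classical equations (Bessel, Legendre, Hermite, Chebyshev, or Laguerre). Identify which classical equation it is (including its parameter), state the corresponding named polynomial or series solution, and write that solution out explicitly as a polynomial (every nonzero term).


All three coefficients share the factor 6; dividing through by 6 gives  y'' - 2x y' + 8 y = 0.
This matches the Hermite equation y'' - 2x y' + 2n y = 0 with 2n = 8, so n = 4; the polynomial solution is H_4(x).
With y = sum_k a_k x^k, matching x^k gives (k+2)(k+1) a_{k+2} = 2(k - n) a_k = 2(k - 4) a_k. The right side vanishes at k = 4, so the series with the parity of 4 terminates at degree 4.
Standard normalization: leading coefficient of H_n is 2^n, so a_4 = 2^4 = 16. Work downward with a_k = (k+1)(k+2) a_{k+2} / (2(k - n)):
  a_2 = (3)(4)(16) / (2(2 - 4)) = 192/(-4) = -48
  a_0 = (1)(2)(-48) / (2(0 - 4)) = -96/(-8) = 12
Hence H_4(x) = 16 x^4 - 48 x^2 + 12.

H_4(x); series = 16 x^4 - 48 x^2 + 12


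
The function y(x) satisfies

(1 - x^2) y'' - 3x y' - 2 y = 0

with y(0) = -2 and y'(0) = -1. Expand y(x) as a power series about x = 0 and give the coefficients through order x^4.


Ansatz: y(x) = sum_{n>=0} a_n x^n, so y'(x) = sum_{n>=1} n a_n x^(n-1) and y''(x) = sum_{n>=2} n(n-1) a_n x^(n-2).
Substitute into P(x) y'' + Q(x) y' + R(x) y = 0 with P(x) = 1 - x^2, Q(x) = -3x, R(x) = -2, and match powers of x.
Initial conditions: a_0 = -2, a_1 = -1.
Setting the coefficient of each power of x to zero and solving order by order (substituting the coefficients already found):
  x^0: 2 a_2 - 2 a_0 = 0  ->  2 a_2 = 2 a_0 = -4  ->  a_2 = -2
  x^1: 6 a_3 - 5 a_1 = 0  ->  6 a_3 = 5 a_1 = -5  ->  a_3 = -5/6
  x^2: 12 a_4 - 10 a_2 = 0  ->  12 a_4 = 10 a_2 = -20  ->  a_4 = -5/3
Truncated series: y(x) = -2 - x - 2 x^2 - (5/6) x^3 - (5/3) x^4 + O(x^5).

a_0 = -2; a_1 = -1; a_2 = -2; a_3 = -5/6; a_4 = -5/3


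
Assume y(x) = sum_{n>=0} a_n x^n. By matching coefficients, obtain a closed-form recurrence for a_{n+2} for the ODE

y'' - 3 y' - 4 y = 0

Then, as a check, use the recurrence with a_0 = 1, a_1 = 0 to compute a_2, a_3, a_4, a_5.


Substitute y = sum_n a_n x^n.
y''(x) has coefficient (n+2)(n+1) a_{n+2} at x^n;
-3 y'(x) has coefficient -3 (n+1) a_{n+1} at x^n;
-4 y(x) has coefficient -4 a_n at x^n.
Matching x^n: (n+2)(n+1) a_{n+2} - 3 (n+1) a_{n+1} - 4 a_n = 0.
Thus a_{n+2} = [3 (n+1) a_{n+1} + 4 a_n] / ((n+1)(n+2)).

Check with a_0 = 1, a_1 = 0 (apply the recurrence for n = 0, 1, 2, 3): a_0 = 1, a_1 = 0, a_2 = 2, a_3 = 2, a_4 = 13/6, a_5 = 17/10.

a_(n+2) = [3 (n+1) a_(n+1) + 4 a_n] / ((n+1)(n+2)); check: a_0 = 1, a_1 = 0, a_2 = 2, a_3 = 2, a_4 = 13/6, a_5 = 17/10


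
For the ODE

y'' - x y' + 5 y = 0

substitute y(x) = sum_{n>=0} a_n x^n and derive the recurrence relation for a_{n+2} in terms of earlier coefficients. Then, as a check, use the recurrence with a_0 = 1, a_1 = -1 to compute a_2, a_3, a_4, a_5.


Substitute y = sum_n a_n x^n.
y''(x) has coefficient (n+2)(n+1) a_{n+2} at x^n;
-x y'(x) has coefficient -n a_n at x^n (shift);
5 y(x) has coefficient 5 a_n at x^n.
Matching x^n: (n+2)(n+1) a_{n+2} + (-n + 5) a_n = 0.
Thus a_{n+2} = (n - 5) / ((n+1)(n+2)) * a_n.

Check with a_0 = 1, a_1 = -1 (apply the recurrence for n = 0, 1, 2, 3): a_0 = 1, a_1 = -1, a_2 = -5/2, a_3 = 2/3, a_4 = 5/8, a_5 = -1/15.

a_(n+2) = (n - 5) / ((n+1)(n+2)) * a_n; check: a_0 = 1, a_1 = -1, a_2 = -5/2, a_3 = 2/3, a_4 = 5/8, a_5 = -1/15


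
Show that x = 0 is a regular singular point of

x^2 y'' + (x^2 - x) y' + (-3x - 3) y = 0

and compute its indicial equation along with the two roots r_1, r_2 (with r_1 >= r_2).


Divide by x^2 to reach normal form y'' + P_1(x) y' + P_2(x) y = 0 with P_1(x) = 1 - 1/x and P_2(x) = -3/x - 3/x^2.
x = 0 is a singular point because the y'-coefficient 1 - 1/x has a pole at x = 0 and the y-coefficient -3/x - 3/x^2 has a pole at x = 0.
It is a regular singular point because x P_1(x) = p(x) = x - 1 and x^2 P_2(x) = q(x) = -3x - 3 are polynomials, hence analytic at x = 0.
p(0) = -1,  q(0) = -3.
Indicial equation: r(r-1) + p(0) r + q(0) = 0, i.e. r^2 + (p(0) - 1) r + q(0) = 0, i.e. r^2 - 2 r - 3 = 0.
Discriminant: (-2)^2 - 4(-3) = 16, so r = (2 ± 4)/2.
Solving: r_1 = 3, r_2 = -1.

indicial: r^2 - 2 r - 3 = 0; roots r_1 = 3, r_2 = -1


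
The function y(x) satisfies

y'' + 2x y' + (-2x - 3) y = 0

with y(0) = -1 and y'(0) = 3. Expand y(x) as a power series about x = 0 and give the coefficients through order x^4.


Ansatz: y(x) = sum_{n>=0} a_n x^n, so y'(x) = sum_{n>=1} n a_n x^(n-1) and y''(x) = sum_{n>=2} n(n-1) a_n x^(n-2).
Substitute into P(x) y'' + Q(x) y' + R(x) y = 0 with P(x) = 1, Q(x) = 2x, R(x) = -2x - 3, and match powers of x.
Initial conditions: a_0 = -1, a_1 = 3.
Setting the coefficient of each power of x to zero and solving order by order (substituting the coefficients already found):
  x^0: 2 a_2 - 3 a_0 = 0  ->  2 a_2 = 3 a_0 = -3  ->  a_2 = -3/2
  x^1: 6 a_3 - a_1 - 2 a_0 = 0  ->  6 a_3 = a_1 + 2 a_0 = 1  ->  a_3 = 1/6
  x^2: 12 a_4 + a_2 - 2 a_1 = 0  ->  12 a_4 = -a_2 + 2 a_1 = 15/2  ->  a_4 = 5/8
Truncated series: y(x) = -1 + 3 x - (3/2) x^2 + (1/6) x^3 + (5/8) x^4 + O(x^5).

a_0 = -1; a_1 = 3; a_2 = -3/2; a_3 = 1/6; a_4 = 5/8


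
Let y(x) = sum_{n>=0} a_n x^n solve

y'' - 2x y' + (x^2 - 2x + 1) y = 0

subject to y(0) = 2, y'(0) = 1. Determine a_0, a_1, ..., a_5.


Ansatz: y(x) = sum_{n>=0} a_n x^n, so y'(x) = sum_{n>=1} n a_n x^(n-1) and y''(x) = sum_{n>=2} n(n-1) a_n x^(n-2).
Substitute into P(x) y'' + Q(x) y' + R(x) y = 0 with P(x) = 1, Q(x) = -2x, R(x) = x^2 - 2x + 1, and match powers of x.
Initial conditions: a_0 = 2, a_1 = 1.
Setting the coefficient of each power of x to zero and solving order by order (substituting the coefficients already found):
  x^0: 2 a_2 + a_0 = 0  ->  2 a_2 = -a_0 = -2  ->  a_2 = -1
  x^1: 6 a_3 - a_1 - 2 a_0 = 0  ->  6 a_3 = a_1 + 2 a_0 = 5  ->  a_3 = 5/6
  x^2: 12 a_4 - 3 a_2 - 2 a_1 + a_0 = 0  ->  12 a_4 = 3 a_2 + 2 a_1 - a_0 = -3  ->  a_4 = -1/4
  x^3: 20 a_5 - 5 a_3 - 2 a_2 + a_1 = 0  ->  20 a_5 = 5 a_3 + 2 a_2 - a_1 = 7/6  ->  a_5 = 7/120
Truncated series: y(x) = 2 + x - x^2 + (5/6) x^3 - (1/4) x^4 + (7/120) x^5 + O(x^6).

a_0 = 2; a_1 = 1; a_2 = -1; a_3 = 5/6; a_4 = -1/4; a_5 = 7/120


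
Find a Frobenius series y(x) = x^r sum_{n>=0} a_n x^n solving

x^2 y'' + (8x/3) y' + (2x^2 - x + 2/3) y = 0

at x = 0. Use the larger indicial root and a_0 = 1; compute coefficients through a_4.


Write in Frobenius form y'' + (p(x)/x) y' + (q(x)/x^2) y = 0:
  p(x) = 8/3,  q(x) = 2x^2 - x + 2/3.
Indicial equation: r(r-1) + (8/3) r + (2/3) = 0 -> roots r_1 = -2/3, r_2 = -1.
Take r = r_1 = -2/3. Let y(x) = x^r sum_{n>=0} a_n x^n with a_0 = 1.
Substitute y = x^r sum a_n x^n and match x^{r+n}. The recurrence is
  D(n) a_n - 1 a_{n-1} + 2 a_{n-2} = 0,  where D(n) = (r+n)(r+n-1) + (8/3)(r+n) + (2/3).
  a_n = [1 a_{n-1} - 2 a_{n-2}] / D(n).
Since the indicial polynomial factors as (r - r_1)(r - r_2), D(n) = (r_1 + n - r_1)(r_1 + n - r_2) = n(n + 1/3).
Evaluating step by step (a_0 = 1):
  n = 1: D(1) = 1(1 + 1/3) = 4/3; numerator = 1(1) = 1; a_1 = (1)/(4/3) = 3/4
  n = 2: D(2) = 2(2 + 1/3) = 14/3; numerator = 1(3/4) - 2(1) = -5/4; a_2 = (-5/4)/(14/3) = -15/56
  n = 3: D(3) = 3(3 + 1/3) = 10; numerator = 1(-15/56) - 2(3/4) = -99/56; a_3 = (-99/56)/(10) = -99/560
  n = 4: D(4) = 4(4 + 1/3) = 52/3; numerator = 1(-99/560) - 2(-15/56) = 201/560; a_4 = (201/560)/(52/3) = 603/29120

r = -2/3; a_0 = 1; a_1 = 3/4; a_2 = -15/56; a_3 = -99/560; a_4 = 603/29120


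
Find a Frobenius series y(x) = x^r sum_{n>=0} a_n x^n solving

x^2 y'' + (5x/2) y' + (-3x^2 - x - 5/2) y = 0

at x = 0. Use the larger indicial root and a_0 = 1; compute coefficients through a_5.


Write in Frobenius form y'' + (p(x)/x) y' + (q(x)/x^2) y = 0:
  p(x) = 5/2,  q(x) = -3x^2 - x - 5/2.
Indicial equation: r(r-1) + (5/2) r + (-5/2) = 0 -> roots r_1 = 1, r_2 = -5/2.
Take r = r_1 = 1. Let y(x) = x^r sum_{n>=0} a_n x^n with a_0 = 1.
Substitute y = x^r sum a_n x^n and match x^{r+n}. The recurrence is
  D(n) a_n - 1 a_{n-1} - 3 a_{n-2} = 0,  where D(n) = (r+n)(r+n-1) + (5/2)(r+n) + (-5/2).
  a_n = [1 a_{n-1} + 3 a_{n-2}] / D(n).
Since the indicial polynomial factors as (r - r_1)(r - r_2), D(n) = (r_1 + n - r_1)(r_1 + n - r_2) = n(n + 7/2).
Evaluating step by step (a_0 = 1):
  n = 1: D(1) = 1(1 + 7/2) = 9/2; numerator = 1(1) = 1; a_1 = (1)/(9/2) = 2/9
  n = 2: D(2) = 2(2 + 7/2) = 11; numerator = 1(2/9) + 3(1) = 29/9; a_2 = (29/9)/(11) = 29/99
  n = 3: D(3) = 3(3 + 7/2) = 39/2; numerator = 1(29/99) + 3(2/9) = 95/99; a_3 = (95/99)/(39/2) = 190/3861
  n = 4: D(4) = 4(4 + 7/2) = 30; numerator = 1(190/3861) + 3(29/99) = 3583/3861; a_4 = (3583/3861)/(30) = 3583/115830
  n = 5: D(5) = 5(5 + 7/2) = 85/2; numerator = 1(3583/115830) + 3(190/3861) = 1591/8910; a_5 = (1591/8910)/(85/2) = 1591/378675

r = 1; a_0 = 1; a_1 = 2/9; a_2 = 29/99; a_3 = 190/3861; a_4 = 3583/115830; a_5 = 1591/378675


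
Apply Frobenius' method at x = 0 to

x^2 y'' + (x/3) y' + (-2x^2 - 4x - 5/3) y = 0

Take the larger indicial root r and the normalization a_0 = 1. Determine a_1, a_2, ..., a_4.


Write in Frobenius form y'' + (p(x)/x) y' + (q(x)/x^2) y = 0:
  p(x) = 1/3,  q(x) = -2x^2 - 4x - 5/3.
Indicial equation: r(r-1) + (1/3) r + (-5/3) = 0 -> roots r_1 = 5/3, r_2 = -1.
Take r = r_1 = 5/3. Let y(x) = x^r sum_{n>=0} a_n x^n with a_0 = 1.
Substitute y = x^r sum a_n x^n and match x^{r+n}. The recurrence is
  D(n) a_n - 4 a_{n-1} - 2 a_{n-2} = 0,  where D(n) = (r+n)(r+n-1) + (1/3)(r+n) + (-5/3).
  a_n = [4 a_{n-1} + 2 a_{n-2}] / D(n).
Since the indicial polynomial factors as (r - r_1)(r - r_2), D(n) = (r_1 + n - r_1)(r_1 + n - r_2) = n(n + 8/3).
Evaluating step by step (a_0 = 1):
  n = 1: D(1) = 1(1 + 8/3) = 11/3; numerator = 4(1) = 4; a_1 = (4)/(11/3) = 12/11
  n = 2: D(2) = 2(2 + 8/3) = 28/3; numerator = 4(12/11) + 2(1) = 70/11; a_2 = (70/11)/(28/3) = 15/22
  n = 3: D(3) = 3(3 + 8/3) = 17; numerator = 4(15/22) + 2(12/11) = 54/11; a_3 = (54/11)/(17) = 54/187
  n = 4: D(4) = 4(4 + 8/3) = 80/3; numerator = 4(54/187) + 2(15/22) = 471/187; a_4 = (471/187)/(80/3) = 1413/14960

r = 5/3; a_0 = 1; a_1 = 12/11; a_2 = 15/22; a_3 = 54/187; a_4 = 1413/14960
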